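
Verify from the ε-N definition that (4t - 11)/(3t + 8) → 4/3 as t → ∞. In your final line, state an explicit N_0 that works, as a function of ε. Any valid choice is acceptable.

N_0 = (65/9)/ε

Fix ε > 0. We seek N_0 > 0 such that t > N_0 implies |(4t - 11)/(3t + 8) − (4/3)| < ε.
(4t - 11)/(3t + 8) − (4/3) = (3(4t - 11) − 4(3t + 8)) / (3(3t + 8)) = -65/(3(3t + 8)).
For t > 0 we have 3t + 8 > 3t, so |(4t - 11)/(3t + 8) − (4/3)| = 65/(3(3t + 8)) < 65/(3·3t) = (65/9)/t.
Thus |(4t - 11)/(3t + 8) − (4/3)| < ε whenever t > (65/9)/ε.
Take N_0 = (65/9)/ε. If t > N_0 then |(4t - 11)/(3t + 8) − (4/3)| < (65/9)/t < ε.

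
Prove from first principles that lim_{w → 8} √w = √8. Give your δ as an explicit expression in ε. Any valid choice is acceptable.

Let ε > 0. We want δ > 0 such that 0 < |w − 8| < δ implies |√w − √8| < ε.
Multiplying by the conjugate, |√w − √8| = |w − 8|/(√w + √8).
Restrict δ ≤ 8 so that |w − 8| < 8 forces w > 0, and then √w + √8 > √8.
Hence |√w − √8| < |w − 8|/√8, which is < ε once |w − 8| < √8·ε.
Take δ = min(8, √8·ε). If 0 < |w − 8| < δ then w > 0 and |√w − √8| < |w − 8|/√8 < ε.

δ = min(8, √8·ε)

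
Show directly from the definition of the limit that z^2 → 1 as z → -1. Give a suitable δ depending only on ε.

δ = min(2, ε/4)

Suppose ε > 0. We seek δ > 0 with 0 < |z + 1| < δ ⇒ |z^2 − 1| < ε.
Factor: z^2 − 1 = (z + 1)(z - 1), so |z^2 − 1| = |z + 1|·|z - 1|.
Restrict δ ≤ 2. Then |z + 1| < 2 gives |z| < 3, so by the triangle inequality |z - 1| ≤ 3 + 1 = 4.
Hence |z^2 − 1| ≤ 4|z + 1|, which is < ε once |z + 1| < ε/4.
Take δ = min(2, ε/4). If 0 < |z + 1| < δ then both bounds hold and |z^2 − 1| ≤ 4|z + 1| < 4·(ε/4) = ε.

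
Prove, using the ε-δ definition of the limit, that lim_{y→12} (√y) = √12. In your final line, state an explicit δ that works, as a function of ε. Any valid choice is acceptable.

δ = min(12, √12·ε)

Let ε > 0. We want δ > 0 such that 0 < |y − 12| < δ implies |√y − √12| < ε.
Multiplying by the conjugate, |√y − √12| = |y − 12|/(√y + √12).
Restrict δ ≤ 12 so that |y − 12| < 12 forces y > 0, and then √y + √12 > √12.
Hence |√y − √12| < |y − 12|/√12, which is < ε once |y − 12| < √12·ε.
Take δ = min(12, √12·ε). If 0 < |y − 12| < δ then y > 0 and |√y − √12| < |y − 12|/√12 < ε.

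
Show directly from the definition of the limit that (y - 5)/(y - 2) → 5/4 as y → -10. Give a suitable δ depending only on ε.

δ = min(6, 24ε)

Fix ε > 0. We want δ > 0 with 0 < |y + 10| < δ ⇒ |(y - 5)/(y - 2) − (5/4)| < ε.
Combining over a common denominator, (y - 5)/(y - 2) − (5/4) = [(y - 5)·(-12) − (-15)·(y - 2)] / [(-12)·(y - 2)] = 3(y + 10) / ((-12)(y - 2)).
So |(y - 5)/(y - 2) − (5/4)| = 3|y + 10| / (12·|y − 2|).
Require δ ≤ 6, so |y − 2| ≥ |-12| − |y + 10| > 12 − 6 = 6.
Hence |(y - 5)/(y - 2) − (5/4)| < 3|y + 10|/(12·6) = (1/24)|y + 10|, which is < ε once |y + 10| < 24ε.
Take δ = min(6, 24ε). Then 0 < |y + 10| < δ forces both bounds, so |(y - 5)/(y - 2) − (5/4)| < ε.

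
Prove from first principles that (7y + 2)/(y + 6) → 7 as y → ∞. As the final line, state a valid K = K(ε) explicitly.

K = 40/ε

Fix ε > 0. We seek K > 0 such that y > K implies |(7y + 2)/(y + 6) − 7| < ε.
(7y + 2)/(y + 6) − 7 = ((7y + 2) − 7(y + 6)) / ((y + 6)) = -40/((y + 6)).
For y > 0 we have y + 6 > y, so |(7y + 2)/(y + 6) − 7| = 40/((y + 6)) < 40/(y) = 40/y.
Thus |(7y + 2)/(y + 6) − 7| < ε whenever y > 40/ε.
Take K = 40/ε. If y > K then |(7y + 2)/(y + 6) − 7| < 40/y < ε.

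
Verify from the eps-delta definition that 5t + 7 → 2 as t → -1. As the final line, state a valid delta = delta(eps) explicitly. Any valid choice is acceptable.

delta = eps/5

Suppose eps > 0. We need delta > 0 so that 0 < |t + 1| < delta implies |(5t + 7) − 2| < eps.
|(5t + 7) − 2| = |5t + 5| = 5|t + 1|.
Thus it suffices that |t + 1| < eps/5.
Choosing delta = eps/5 gives |(5t + 7) − 2| = 5|t + 1| < eps whenever |t + 1| < delta.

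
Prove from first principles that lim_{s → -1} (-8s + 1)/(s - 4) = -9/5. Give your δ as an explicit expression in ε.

Let ε > 0. We want δ > 0 with 0 < |s + 1| < δ ⇒ |(-8s + 1)/(s - 4) + 9/5| < ε.
Combining over a common denominator, (-8s + 1)/(s - 4) + 9/5 = [(-8s + 1)·(-5) − 9·(s - 4)] / [(-5)·(s - 4)] = 31(s + 1) / ((-5)(s - 4)).
So |(-8s + 1)/(s - 4) + 9/5| = 31|s + 1| / (5·|s − 4|).
Restrict δ ≤ 5/2. Then |s + 1| < 5/2 gives |s − 4| = |(s + 1) + (-5)| ≥ 5 − 5/2 = 5/2.
Hence |(-8s + 1)/(s - 4) + 9/5| < 31|s + 1|/(5·(5/2)) = (62/25)|s + 1|, which is < ε once |s + 1| < (25/62)ε.
Take δ = min(5/2, (25/62)ε). Then 0 < |s + 1| < δ forces both bounds, so |(-8s + 1)/(s - 4) + 9/5| < ε.

δ = min(5/2, (25/62)ε)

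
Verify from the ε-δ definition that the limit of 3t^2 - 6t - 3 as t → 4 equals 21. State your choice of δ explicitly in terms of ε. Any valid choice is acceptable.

Suppose ε > 0. We want δ > 0 such that 0 < |t − 4| < δ implies |(3t^2 - 6t - 3) − 21| < ε.
(3t^2 - 6t - 3) − 21 = 3t^2 - 6t - 24 = (t − 4)(3t + 6).
So |(3t^2 - 6t - 3) − 21| = |t − 4|·|3t + 6|.
Assume first that |t − 4| < 1, so |t| < 5. Then |3t + 6| ≤ 3·5 + 6 = 21.
Hence |(3t^2 - 6t - 3) − 21| ≤ 21|t − 4| < ε provided |t − 4| < ε/21.
Take δ = min(1, ε/21). Then 0 < |t − 4| < δ gives both |t − 4| < 1 and |t − 4| < ε/21, so |(3t^2 - 6t - 3) − 21| < ε.

δ = min(1, ε/21)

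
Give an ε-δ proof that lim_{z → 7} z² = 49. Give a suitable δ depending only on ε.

δ = min(2, ε/16)

Let ε > 0. We seek δ > 0 with 0 < |z − 7| < δ ⇒ |z² − 49| < ε.
Factor: z² − 49 = (z − 7)(z + 7), so |z² − 49| = |z − 7|·|z + 7|.
Restrict δ ≤ 2. Then |z − 7| < 2 gives |z| < 9, so by the triangle inequality |z + 7| ≤ 9 + 7 = 16.
Hence |z² − 49| ≤ 16|z − 7|, which is < ε once |z − 7| < ε/16.
Take δ = min(2, ε/16). If 0 < |z − 7| < δ then both bounds hold and |z² − 49| ≤ 16|z − 7| < 16·(ε/16) = ε.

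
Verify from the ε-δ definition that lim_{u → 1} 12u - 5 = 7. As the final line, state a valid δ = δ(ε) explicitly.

δ = ε/12

Let ε > 0. We need δ > 0 so that 0 < |u − 1| < δ implies |(12u - 5) − 7| < ε.
|(12u - 5) − 7| = |12u - 12| = 12|u − 1|.
So 12|u − 1| < ε exactly when |u − 1| < ε/12.
Choosing δ = ε/12 gives |(12u - 5) − 7| = 12|u − 1| < ε whenever |u − 1| < δ.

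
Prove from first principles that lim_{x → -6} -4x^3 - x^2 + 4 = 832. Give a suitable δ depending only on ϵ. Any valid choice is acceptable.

Let ϵ > 0 be given. We want δ > 0 such that 0 < |x + 6| < δ implies |(-4x^3 - x^2 + 4) − 832| < ϵ.
(-4x^3 - x^2 + 4) − 832 = -4x^3 - x^2 - 828 = (x + 6)(-4x^2 + 23x - 138).
So |(-4x^3 - x^2 + 4) − 832| = |x + 6|·|-4x^2 + 23x - 138|.
Require δ ≤ 2. Then |x + 6| < 2 gives |x| < 8, and by the triangle inequality |-4x^2 + 23x - 138| ≤ 4·8^2 + 23·8 + 138 = 578.
Hence |(-4x^3 - x^2 + 4) − 832| ≤ 578|x + 6| < ϵ provided |x + 6| < ϵ/578.
Take δ = min(2, ϵ/578). Then 0 < |x + 6| < δ gives both |x + 6| < 2 and |x + 6| < ϵ/578, so |(-4x^3 - x^2 + 4) − 832| < ϵ.

δ = min(2, ϵ/578)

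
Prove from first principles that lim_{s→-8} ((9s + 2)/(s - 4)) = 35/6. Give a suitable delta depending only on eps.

Fix eps > 0. We want delta > 0 with 0 < |s + 8| < delta ⇒ |(9s + 2)/(s - 4) − (35/6)| < eps.
Combining over a common denominator, (9s + 2)/(s - 4) − (35/6) = [(9s + 2)·(-12) − (-70)·(s - 4)] / [(-12)·(s - 4)] = -38(s + 8) / ((-12)(s - 4)).
So |(9s + 2)/(s - 4) − (35/6)| = 38|s + 8| / (12·|s − 4|).
Restrict delta ≤ 6. Then |s + 8| < 6 gives |s − 4| = |(s + 8) + (-12)| ≥ 12 − 6 = 6.
Hence |(9s + 2)/(s - 4) − (35/6)| < 38|s + 8|/(12·6) = (19/36)|s + 8|, which is < eps once |s + 8| < (36/19)eps.
Take delta = min(6, (36/19)eps). Then 0 < |s + 8| < delta forces both bounds, so |(9s + 2)/(s - 4) − (35/6)| < eps.

delta = min(6, (36/19)eps)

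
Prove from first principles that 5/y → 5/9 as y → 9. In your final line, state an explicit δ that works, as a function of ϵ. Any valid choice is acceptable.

Fix ϵ > 0. We seek δ > 0 such that 0 < |y − 9| < δ implies |5/y − (5/9)| < ϵ.
|5/y − (5/9)| = 5·|9 − y|/(9·|y|) = 5|y − 9|/(9|y|).
Require δ ≤ 9/2 so that |y| > 9 − 9/2 = 9/2, hence 9|y| > 81/2.
Then |5/y − (5/9)| < 5|y − 9|/(81/2), which is < ϵ when |y − 9| < (81/10)ϵ.
Take δ = min(9/2, (81/10)ϵ). Then 0 < |y − 9| < δ gives both |y − 9| < 9/2 and |y − 9| < (81/10)ϵ, so |5/y − (5/9)| < ϵ.

δ = min(9/2, (81/10)ϵ)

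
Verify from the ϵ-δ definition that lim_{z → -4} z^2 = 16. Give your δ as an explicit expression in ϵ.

δ = min(1, ϵ/9)

Let ϵ > 0. We seek δ > 0 with 0 < |z + 4| < δ ⇒ |z^2 − 16| < ϵ.
Factor: z^2 − 16 = (z + 4)(z - 4), so |z^2 − 16| = |z + 4|·|z - 4|.
Impose δ ≤ 1 so that |z| < 5; then |z - 4| ≤ 9.
Hence |z^2 − 16| ≤ 9|z + 4|, which is < ϵ once |z + 4| < ϵ/9.
Take δ = min(1, ϵ/9). If 0 < |z + 4| < δ then both bounds hold and |z^2 − 16| ≤ 9|z + 4| < 9·(ϵ/9) = ϵ.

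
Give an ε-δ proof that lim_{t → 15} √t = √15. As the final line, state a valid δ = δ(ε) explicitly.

δ = min(15, √15·ε)

Let ε > 0 be given. We want δ > 0 such that 0 < |t − 15| < δ implies |√t − √15| < ε.
Rationalise: √t − √15 = (t − 15)/(√t + √15), so |√t − √15| = |t − 15|/(√t + √15).
Restrict δ ≤ 15 so that |t − 15| < 15 forces t > 0, and then √t + √15 > √15.
Hence |√t − √15| < |t − 15|/√15, which is < ε once |t − 15| < √15·ε.
Take δ = min(15, √15·ε). If 0 < |t − 15| < δ then t > 0 and |√t − √15| < |t − 15|/√15 < ε.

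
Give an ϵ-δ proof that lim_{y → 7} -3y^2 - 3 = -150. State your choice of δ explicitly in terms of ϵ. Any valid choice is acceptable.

Let ϵ > 0 be given. We want δ > 0 such that 0 < |y − 7| < δ implies |(-3y^2 - 3) + 150| < ϵ.
(-3y^2 - 3) + 150 = -3y^2 + 147 = (y − 7)(-3y - 21).
So |(-3y^2 - 3) + 150| = |y − 7|·|-3y - 21|.
Assume first that |y − 7| < 1, so |y| < 8. Then |-3y - 21| ≤ 3·8 + 21 = 45.
Hence |(-3y^2 - 3) + 150| ≤ 45|y − 7| < ϵ provided |y − 7| < ϵ/45.
Choosing δ = min(1, ϵ/45) ensures both conditions, hence |(-3y^2 - 3) + 150| < ϵ.

δ = min(1, ϵ/45)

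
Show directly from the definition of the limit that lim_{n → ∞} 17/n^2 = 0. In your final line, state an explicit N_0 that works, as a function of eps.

N_0 = (17/eps)^{1/2}

Let eps > 0. For n ≥ 1, |17/n^2 − 0| = 17/n^2.
17/n^2 < eps ⇔ n^2 > 17/eps ⇔ n > (17/eps)^{1/2}.
Take N_0 = (17/eps)^{1/2}. Then n > N_0 implies 17/n^2 < eps.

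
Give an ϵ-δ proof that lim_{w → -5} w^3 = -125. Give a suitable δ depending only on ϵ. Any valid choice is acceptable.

δ = min(1, ϵ/91)

Fix ϵ > 0. We seek δ > 0 with 0 < |w + 5| < δ ⇒ |w^3 + 125| < ϵ.
Factor: w^3 + 125 = (w + 5)(w^2 - 5w + 25), so |w^3 + 125| = |w + 5|·|w^2 - 5w + 25|.
Restrict δ ≤ 1. Then |w + 5| < 1 gives |w| < 6, so by the triangle inequality |w^2 - 5w + 25| ≤ 6^2 + 5·6 + 25 = 91.
Hence |w^3 + 125| ≤ 91|w + 5|, which is < ϵ once |w + 5| < ϵ/91.
Take δ = min(1, ϵ/91). If 0 < |w + 5| < δ then both bounds hold and |w^3 + 125| ≤ 91|w + 5| < 91·(ϵ/91) = ϵ.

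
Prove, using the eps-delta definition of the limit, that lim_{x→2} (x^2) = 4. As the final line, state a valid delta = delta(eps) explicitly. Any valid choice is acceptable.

Suppose eps > 0. We seek delta > 0 with 0 < |x − 2| < delta ⇒ |x^2 − 4| < eps.
Factor: x^2 − 4 = (x − 2)(x + 2), so |x^2 − 4| = |x − 2|·|x + 2|.
Restrict delta ≤ 1. Then |x − 2| < 1 gives |x| < 3, so by the triangle inequality |x + 2| ≤ 3 + 2 = 5.
Hence |x^2 − 4| ≤ 5|x − 2|, which is < eps once |x − 2| < eps/5.
Take delta = min(1, eps/5). If 0 < |x − 2| < delta then both bounds hold and |x^2 − 4| ≤ 5|x − 2| < 5·(eps/5) = eps.

delta = min(1, eps/5)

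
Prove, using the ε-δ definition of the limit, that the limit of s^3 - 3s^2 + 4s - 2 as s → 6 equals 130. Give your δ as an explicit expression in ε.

δ = min(2, ε/110)

Let ε > 0. We want δ > 0 such that 0 < |s − 6| < δ implies |(s^3 - 3s^2 + 4s - 2) − 130| < ε.
(s^3 - 3s^2 + 4s - 2) − 130 = s^3 - 3s^2 + 4s - 132 = (s − 6)(s^2 + 3s + 22).
So |(s^3 - 3s^2 + 4s - 2) − 130| = |s − 6|·|s^2 + 3s + 22|.
Require δ ≤ 2. Then |s − 6| < 2 gives |s| < 8, and by the triangle inequality |s^2 + 3s + 22| ≤ 8^2 + 3·8 + 22 = 110.
Hence |(s^3 - 3s^2 + 4s - 2) − 130| ≤ 110|s − 6| < ε provided |s − 6| < ε/110.
Take δ = min(2, ε/110). Then 0 < |s − 6| < δ gives both |s − 6| < 2 and |s − 6| < ε/110, so |(s^3 - 3s^2 + 4s - 2) − 130| < ε.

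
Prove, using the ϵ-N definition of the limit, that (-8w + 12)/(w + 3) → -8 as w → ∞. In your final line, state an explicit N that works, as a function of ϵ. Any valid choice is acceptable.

N = 36/ϵ

Let ϵ > 0. We seek N > 0 such that w > N implies |(-8w + 12)/(w + 3) + 8| < ϵ.
(-8w + 12)/(w + 3) + 8 = ((-8w + 12) − (-8)(w + 3)) / ((w + 3)) = 36/((w + 3)).
For w > 0 we have w + 3 > w, so |(-8w + 12)/(w + 3) + 8| = 36/((w + 3)) < 36/(w) = 36/w.
Thus |(-8w + 12)/(w + 3) + 8| < ϵ whenever w > 36/ϵ.
Take N = 36/ϵ. If w > N then |(-8w + 12)/(w + 3) + 8| < 36/w < ϵ.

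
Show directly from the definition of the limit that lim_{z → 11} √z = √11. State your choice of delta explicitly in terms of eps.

Suppose eps > 0. We want delta > 0 such that 0 < |z − 11| < delta implies |√z − √11| < eps.
Multiplying by the conjugate, |√z − √11| = |z − 11|/(√z + √11).
Restrict delta ≤ 11 so that |z − 11| < 11 forces z > 0, and then √z + √11 > √11.
Hence |√z − √11| < |z − 11|/√11, which is < eps once |z − 11| < √11·eps.
Take delta = min(11, √11·eps). If 0 < |z − 11| < delta then z > 0 and |√z − √11| < |z − 11|/√11 < eps.

delta = min(11, √11·eps)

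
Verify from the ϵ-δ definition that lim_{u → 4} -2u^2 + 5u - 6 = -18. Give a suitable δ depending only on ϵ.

δ = min(1, ϵ/13)

Fix ϵ > 0. We want δ > 0 such that 0 < |u − 4| < δ implies |(-2u^2 + 5u - 6) + 18| < ϵ.
(-2u^2 + 5u - 6) + 18 = -2u^2 + 5u + 12 = (u − 4)(-2u - 3).
So |(-2u^2 + 5u - 6) + 18| = |u − 4|·|-2u - 3|.
Require δ ≤ 1. Then |u − 4| < 1 gives |u| < 5, and by the triangle inequality |-2u - 3| ≤ 2·5 + 3 = 13.
Hence |(-2u^2 + 5u - 6) + 18| ≤ 13|u − 4| < ϵ provided |u − 4| < ϵ/13.
Take δ = min(1, ϵ/13). Then 0 < |u − 4| < δ gives both |u − 4| < 1 and |u − 4| < ϵ/13, so |(-2u^2 + 5u - 6) + 18| < ϵ.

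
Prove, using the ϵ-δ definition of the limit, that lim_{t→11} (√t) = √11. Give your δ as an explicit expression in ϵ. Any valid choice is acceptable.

δ = min(11, √11·ϵ)

Suppose ϵ > 0. We want δ > 0 such that 0 < |t − 11| < δ implies |√t − √11| < ϵ.
Rationalise: √t − √11 = (t − 11)/(√t + √11), so |√t − √11| = |t − 11|/(√t + √11).
Restrict δ ≤ 11 so that |t − 11| < 11 forces t > 0, and then √t + √11 > √11.
Hence |√t − √11| < |t − 11|/√11, which is < ϵ once |t − 11| < √11·ϵ.
Take δ = min(11, √11·ϵ). If 0 < |t − 11| < δ then t > 0 and |√t − √11| < |t − 11|/√11 < ϵ.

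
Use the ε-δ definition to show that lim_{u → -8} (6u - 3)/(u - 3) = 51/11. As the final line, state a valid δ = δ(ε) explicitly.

δ = min(11/2, (121/30)ε)

Suppose ε > 0. We want δ > 0 with 0 < |u + 8| < δ ⇒ |(6u - 3)/(u - 3) − (51/11)| < ε.
Combining over a common denominator, (6u - 3)/(u - 3) − (51/11) = [(6u - 3)·(-11) − (-51)·(u - 3)] / [(-11)·(u - 3)] = -15(u + 8) / ((-11)(u - 3)).
So |(6u - 3)/(u - 3) − (51/11)| = 15|u + 8| / (11·|u − 3|).
Restrict δ ≤ 11/2. Then |u + 8| < 11/2 gives |u − 3| = |(u + 8) + (-11)| ≥ 11 − 11/2 = 11/2.
Hence |(6u - 3)/(u - 3) − (51/11)| < 15|u + 8|/(11·(11/2)) = (30/121)|u + 8|, which is < ε once |u + 8| < (121/30)ε.
Take δ = min(11/2, (121/30)ε). Then 0 < |u + 8| < δ forces both bounds, so |(6u - 3)/(u - 3) − (51/11)| < ε.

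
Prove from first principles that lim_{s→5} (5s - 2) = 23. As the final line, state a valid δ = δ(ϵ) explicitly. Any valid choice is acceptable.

Let ϵ > 0. We need δ > 0 so that 0 < |s − 5| < δ implies |(5s - 2) − 23| < ϵ.
Since (5s - 2) − 23 = 5(s − 5), we have |(5s - 2) − 23| = 5|s − 5|.
So 5|s − 5| < ϵ exactly when |s − 5| < ϵ/5.
Choosing δ = ϵ/5 gives |(5s - 2) − 23| = 5|s − 5| < ϵ whenever |s − 5| < δ.

δ = ϵ/5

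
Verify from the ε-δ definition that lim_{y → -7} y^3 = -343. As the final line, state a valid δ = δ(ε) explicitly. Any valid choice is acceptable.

δ = min(2, ε/193)

Suppose ε > 0. We seek δ > 0 with 0 < |y + 7| < δ ⇒ |y^3 + 343| < ε.
Factor: y^3 + 343 = (y + 7)(y^2 - 7y + 49), so |y^3 + 343| = |y + 7|·|y^2 - 7y + 49|.
Impose δ ≤ 2 so that |y| < 9; then |y^2 - 7y + 49| ≤ 193.
Hence |y^3 + 343| ≤ 193|y + 7|, which is < ε once |y + 7| < ε/193.
Take δ = min(2, ε/193). If 0 < |y + 7| < δ then both bounds hold and |y^3 + 343| ≤ 193|y + 7| < 193·(ε/193) = ε.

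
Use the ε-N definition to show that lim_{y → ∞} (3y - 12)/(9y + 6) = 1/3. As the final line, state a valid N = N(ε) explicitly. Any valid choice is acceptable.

N = (14/9)/ε

Fix ε > 0. We seek N > 0 such that y > N implies |(3y - 12)/(9y + 6) − (1/3)| < ε.
(3y - 12)/(9y + 6) − (1/3) = (9(3y - 12) − 3(9y + 6)) / (9(9y + 6)) = -126/(9(9y + 6)).
For y > 0 we have 9y + 6 > 9y, so |(3y - 12)/(9y + 6) − (1/3)| = 126/(9(9y + 6)) < 126/(9·9y) = (14/9)/y.
Thus |(3y - 12)/(9y + 6) − (1/3)| < ε whenever y > (14/9)/ε.
Take N = (14/9)/ε. If y > N then |(3y - 12)/(9y + 6) − (1/3)| < (14/9)/y < ε.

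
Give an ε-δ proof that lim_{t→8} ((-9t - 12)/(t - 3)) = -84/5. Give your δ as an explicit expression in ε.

δ = min(5/2, (25/78)ε)

Fix ε > 0. We want δ > 0 with 0 < |t − 8| < δ ⇒ |(-9t - 12)/(t - 3) + 84/5| < ε.
Combining over a common denominator, (-9t - 12)/(t - 3) + 84/5 = [(-9t - 12)·5 − (-84)·(t - 3)] / [5·(t - 3)] = 39(t − 8) / (5(t - 3)).
So |(-9t - 12)/(t - 3) + 84/5| = 39|t − 8| / (5·|t − 3|).
Restrict δ ≤ 5/2. Then |t − 8| < 5/2 gives |t − 3| = |(t − 8) + 5| ≥ 5 − 5/2 = 5/2.
Hence |(-9t - 12)/(t - 3) + 84/5| < 39|t − 8|/(5·(5/2)) = (78/25)|t − 8|, which is < ε once |t − 8| < (25/78)ε.
Take δ = min(5/2, (25/78)ε). Then 0 < |t − 8| < δ forces both bounds, so |(-9t - 12)/(t - 3) + 84/5| < ε.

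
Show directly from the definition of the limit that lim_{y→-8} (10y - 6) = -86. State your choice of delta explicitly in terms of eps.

Let eps > 0. We need delta > 0 so that 0 < |y + 8| < delta implies |(10y - 6) + 86| < eps.
Since (10y - 6) + 86 = 10(y + 8), we have |(10y - 6) + 86| = 10|y + 8|.
Thus it suffices that |y + 8| < eps/10.
Take delta = eps/10. If 0 < |y + 8| < delta then |(10y - 6) + 86| = 10|y + 8| < 10·(eps/10) = eps.

delta = eps/10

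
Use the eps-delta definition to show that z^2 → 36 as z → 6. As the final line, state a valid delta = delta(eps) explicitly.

Suppose eps > 0. We seek delta > 0 with 0 < |z − 6| < delta ⇒ |z^2 − 36| < eps.
Factor: z^2 − 36 = (z − 6)(z + 6), so |z^2 − 36| = |z − 6|·|z + 6|.
Restrict delta ≤ 2. Then |z − 6| < 2 gives |z| < 8, so by the triangle inequality |z + 6| ≤ 8 + 6 = 14.
Hence |z^2 − 36| ≤ 14|z − 6|, which is < eps once |z − 6| < eps/14.
Take delta = min(2, eps/14). If 0 < |z − 6| < delta then both bounds hold and |z^2 − 36| ≤ 14|z − 6| < 14·(eps/14) = eps.

delta = min(2, eps/14)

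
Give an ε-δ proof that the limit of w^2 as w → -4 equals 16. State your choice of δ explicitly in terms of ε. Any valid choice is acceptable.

δ = min(1, ε/9)

Let ε > 0 be given. We seek δ > 0 with 0 < |w + 4| < δ ⇒ |w^2 − 16| < ε.
Factor: w^2 − 16 = (w + 4)(w - 4), so |w^2 − 16| = |w + 4|·|w - 4|.
Impose δ ≤ 1 so that |w| < 5; then |w - 4| ≤ 9.
Hence |w^2 − 16| ≤ 9|w + 4|, which is < ε once |w + 4| < ε/9.
Take δ = min(1, ε/9). If 0 < |w + 4| < δ then both bounds hold and |w^2 − 16| ≤ 9|w + 4| < 9·(ε/9) = ε.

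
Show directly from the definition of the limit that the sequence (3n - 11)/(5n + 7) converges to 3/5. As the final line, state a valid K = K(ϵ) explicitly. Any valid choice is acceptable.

K = (76/25)/ϵ

Let ϵ > 0. For n ≥ 1, |(3n - 11)/(5n + 7) − (3/5)| = |-76|/(5(5n + 7)) = 76/(5(5n + 7)).
Since 5n + 7 ≥ 5n for n ≥ 1, this is ≤ 76/(5·5n) = (76/25)/n.
So |(3n - 11)/(5n + 7) − (3/5)| < ϵ whenever n > (76/25)/ϵ.
Take K = (76/25)/ϵ. If n > K then |(3n - 11)/(5n + 7) − (3/5)| ≤ (76/25)/n < ϵ.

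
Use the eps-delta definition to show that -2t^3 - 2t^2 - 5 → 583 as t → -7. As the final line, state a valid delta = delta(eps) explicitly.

Let eps > 0 be given. We want delta > 0 such that 0 < |t + 7| < delta implies |(-2t^3 - 2t^2 - 5) − 583| < eps.
(-2t^3 - 2t^2 - 5) − 583 = -2t^3 - 2t^2 - 588 = (t + 7)(-2t^2 + 12t - 84).
So |(-2t^3 - 2t^2 - 5) − 583| = |t + 7|·|-2t^2 + 12t - 84|.
Assume first that |t + 7| < 1, so |t| < 8. Then |-2t^2 + 12t - 84| ≤ 2·8^2 + 12·8 + 84 = 308.
Hence |(-2t^3 - 2t^2 - 5) − 583| ≤ 308|t + 7| < eps provided |t + 7| < eps/308.
Take delta = min(1, eps/308). Then 0 < |t + 7| < delta gives both |t + 7| < 1 and |t + 7| < eps/308, so |(-2t^3 - 2t^2 - 5) − 583| < eps.

delta = min(1, eps/308)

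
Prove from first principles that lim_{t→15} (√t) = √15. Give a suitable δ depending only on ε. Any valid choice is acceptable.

δ = min(15, √15·ε)

Let ε > 0. We want δ > 0 such that 0 < |t − 15| < δ implies |√t − √15| < ε.
Rationalise: √t − √15 = (t − 15)/(√t + √15), so |√t − √15| = |t − 15|/(√t + √15).
Restrict δ ≤ 15 so that |t − 15| < 15 forces t > 0, and then √t + √15 > √15.
Hence |√t − √15| < |t − 15|/√15, which is < ε once |t − 15| < √15·ε.
Take δ = min(15, √15·ε). If 0 < |t − 15| < δ then t > 0 and |√t − √15| < |t − 15|/√15 < ε.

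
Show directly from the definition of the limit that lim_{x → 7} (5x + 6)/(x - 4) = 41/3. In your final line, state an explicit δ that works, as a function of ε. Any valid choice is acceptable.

δ = min(3/2, (9/52)ε)

Let ε > 0. We want δ > 0 with 0 < |x − 7| < δ ⇒ |(5x + 6)/(x - 4) − (41/3)| < ε.
Combining over a common denominator, (5x + 6)/(x - 4) − (41/3) = [(5x + 6)·3 − 41·(x - 4)] / [3·(x - 4)] = -26(x − 7) / (3(x - 4)).
So |(5x + 6)/(x - 4) − (41/3)| = 26|x − 7| / (3·|x − 4|).
Restrict δ ≤ 3/2. Then |x − 7| < 3/2 gives |x − 4| = |(x − 7) + 3| ≥ 3 − 3/2 = 3/2.
Hence |(5x + 6)/(x - 4) − (41/3)| < 26|x − 7|/(3·(3/2)) = (52/9)|x − 7|, which is < ε once |x − 7| < (9/52)ε.
Take δ = min(3/2, (9/52)ε). Then 0 < |x − 7| < δ forces both bounds, so |(5x + 6)/(x - 4) − (41/3)| < ε.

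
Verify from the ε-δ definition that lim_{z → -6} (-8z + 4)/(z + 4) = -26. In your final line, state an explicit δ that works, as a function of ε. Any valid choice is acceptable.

Suppose ε > 0. We want δ > 0 with 0 < |z + 6| < δ ⇒ |(-8z + 4)/(z + 4) + 26| < ε.
Combining over a common denominator, (-8z + 4)/(z + 4) + 26 = [(-8z + 4)·(-2) − 52·(z + 4)] / [(-2)·(z + 4)] = -36(z + 6) / ((-2)(z + 4)).
So |(-8z + 4)/(z + 4) + 26| = 36|z + 6| / (2·|z + 4|).
Restrict δ ≤ 1. Then |z + 6| < 1 gives |z + 4| = |(z + 6) + (-2)| ≥ 2 − 1 = 1.
Hence |(-8z + 4)/(z + 4) + 26| < 36|z + 6|/(2·1) = 18|z + 6|, which is < ε once |z + 6| < (1/18)ε.
Take δ = min(1, (1/18)ε). Then 0 < |z + 6| < δ forces both bounds, so |(-8z + 4)/(z + 4) + 26| < ε.

δ = min(1, (1/18)ε)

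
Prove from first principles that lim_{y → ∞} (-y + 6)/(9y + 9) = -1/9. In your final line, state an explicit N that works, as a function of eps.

Let eps > 0 be given. We seek N > 0 such that y > N implies |(-y + 6)/(9y + 9) + 1/9| < eps.
(-y + 6)/(9y + 9) + 1/9 = (9(-y + 6) − (-1)(9y + 9)) / (9(9y + 9)) = 63/(9(9y + 9)).
For y > 0 we have 9y + 9 > 9y, so |(-y + 6)/(9y + 9) + 1/9| = 63/(9(9y + 9)) < 63/(9·9y) = (7/9)/y.
Thus |(-y + 6)/(9y + 9) + 1/9| < eps whenever y > (7/9)/eps.
Take N = (7/9)/eps. If y > N then |(-y + 6)/(9y + 9) + 1/9| < (7/9)/y < eps.

N = (7/9)/eps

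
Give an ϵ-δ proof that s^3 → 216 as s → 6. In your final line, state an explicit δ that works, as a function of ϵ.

Let ϵ > 0 be given. We seek δ > 0 with 0 < |s − 6| < δ ⇒ |s^3 − 216| < ϵ.
Factor: s^3 − 216 = (s − 6)(s^2 + 6s + 36), so |s^3 − 216| = |s − 6|·|s^2 + 6s + 36|.
Restrict δ ≤ 2. Then |s − 6| < 2 gives |s| < 8, so by the triangle inequality |s^2 + 6s + 36| ≤ 8^2 + 6·8 + 36 = 148.
Hence |s^3 − 216| ≤ 148|s − 6|, which is < ϵ once |s − 6| < ϵ/148.
Take δ = min(2, ϵ/148). If 0 < |s − 6| < δ then both bounds hold and |s^3 − 216| ≤ 148|s − 6| < 148·(ϵ/148) = ϵ.

δ = min(2, ϵ/148)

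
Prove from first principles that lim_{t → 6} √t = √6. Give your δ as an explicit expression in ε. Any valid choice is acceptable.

δ = min(6, √6·ε)

Let ε > 0 be given. We want δ > 0 such that 0 < |t − 6| < δ implies |√t − √6| < ε.
Multiplying by the conjugate, |√t − √6| = |t − 6|/(√t + √6).
Restrict δ ≤ 6 so that |t − 6| < 6 forces t > 0, and then √t + √6 > √6.
Hence |√t − √6| < |t − 6|/√6, which is < ε once |t − 6| < √6·ε.
Take δ = min(6, √6·ε). If 0 < |t − 6| < δ then t > 0 and |√t − √6| < |t − 6|/√6 < ε.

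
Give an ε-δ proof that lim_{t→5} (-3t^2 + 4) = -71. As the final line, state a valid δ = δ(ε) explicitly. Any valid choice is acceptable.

Let ε > 0 be given. We want δ > 0 such that 0 < |t − 5| < δ implies |(-3t^2 + 4) + 71| < ε.
(-3t^2 + 4) + 71 = -3t^2 + 75 = (t − 5)(-3t - 15).
So |(-3t^2 + 4) + 71| = |t − 5|·|-3t - 15|.
Assume first that |t − 5| < 1, so |t| < 6. Then |-3t - 15| ≤ 3·6 + 15 = 33.
Hence |(-3t^2 + 4) + 71| ≤ 33|t − 5| < ε provided |t − 5| < ε/33.
Take δ = min(1, ε/33). Then 0 < |t − 5| < δ gives both |t − 5| < 1 and |t − 5| < ε/33, so |(-3t^2 + 4) + 71| < ε.

δ = min(1, ε/33)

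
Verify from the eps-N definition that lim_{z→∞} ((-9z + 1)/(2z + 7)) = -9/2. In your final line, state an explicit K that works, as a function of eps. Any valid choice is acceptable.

Suppose eps > 0. We seek K > 0 such that z > K implies |(-9z + 1)/(2z + 7) + 9/2| < eps.
(-9z + 1)/(2z + 7) + 9/2 = (2(-9z + 1) − (-9)(2z + 7)) / (2(2z + 7)) = 65/(2(2z + 7)).
For z > 0 we have 2z + 7 > 2z, so |(-9z + 1)/(2z + 7) + 9/2| = 65/(2(2z + 7)) < 65/(2·2z) = (65/4)/z.
Thus |(-9z + 1)/(2z + 7) + 9/2| < eps whenever z > (65/4)/eps.
Take K = (65/4)/eps. If z > K then |(-9z + 1)/(2z + 7) + 9/2| < (65/4)/z < eps.

K = (65/4)/eps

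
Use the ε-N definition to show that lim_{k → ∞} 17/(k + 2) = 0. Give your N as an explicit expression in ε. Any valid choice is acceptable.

N = 17/ε

Suppose ε > 0. For k ≥ 1, |17/(k + 2) − 0| = 17/(k + 2) ≤ 17/k.
We need 17/k < ε, i.e. k > 17/ε.
Take N = 17/ε. If k > N then |17/(k + 2)| ≤ 17/k < ε.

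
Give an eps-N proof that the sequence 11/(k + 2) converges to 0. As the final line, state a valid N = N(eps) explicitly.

Let eps > 0. For k ≥ 1, |11/(k + 2) − 0| = 11/(k + 2) ≤ 11/k.
We need 11/k < eps, i.e. k > 11/eps.
Take N = 11/eps. If k > N then |11/(k + 2)| ≤ 11/k < eps.

N = 11/eps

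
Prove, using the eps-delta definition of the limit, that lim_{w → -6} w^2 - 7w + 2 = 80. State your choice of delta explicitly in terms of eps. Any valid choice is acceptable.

delta = min(1, eps/20)

Let eps > 0. We want delta > 0 such that 0 < |w + 6| < delta implies |(w^2 - 7w + 2) − 80| < eps.
(w^2 - 7w + 2) − 80 = w^2 - 7w - 78 = (w + 6)(w - 13).
So |(w^2 - 7w + 2) − 80| = |w + 6|·|w - 13|.
Require delta ≤ 1. Then |w + 6| < 1 gives |w| < 7, and by the triangle inequality |w - 13| ≤ 7 + 13 = 20.
Hence |(w^2 - 7w + 2) − 80| ≤ 20|w + 6| < eps provided |w + 6| < eps/20.
Choosing delta = min(1, eps/20) ensures both conditions, hence |(w^2 - 7w + 2) − 80| < eps.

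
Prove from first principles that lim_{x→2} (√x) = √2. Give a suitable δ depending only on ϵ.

Let ϵ > 0. We want δ > 0 such that 0 < |x − 2| < δ implies |√x − √2| < ϵ.
Rationalise: √x − √2 = (x − 2)/(√x + √2), so |√x − √2| = |x − 2|/(√x + √2).
Restrict δ ≤ 2 so that |x − 2| < 2 forces x > 0, and then √x + √2 > √2.
Hence |√x − √2| < |x − 2|/√2, which is < ϵ once |x − 2| < √2·ϵ.
Take δ = min(2, √2·ϵ). If 0 < |x − 2| < δ then x > 0 and |√x − √2| < |x − 2|/√2 < ϵ.

δ = min(2, √2·ϵ)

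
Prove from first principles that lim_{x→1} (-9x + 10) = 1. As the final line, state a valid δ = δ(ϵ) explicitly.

δ = ϵ/9

Let ϵ > 0 be given. We need δ > 0 so that 0 < |x − 1| < δ implies |(-9x + 10) − 1| < ϵ.
Since (-9x + 10) − 1 = -9(x − 1), we have |(-9x + 10) − 1| = 9|x − 1|.
So 9|x − 1| < ϵ exactly when |x − 1| < ϵ/9.
Take δ = ϵ/9. If 0 < |x − 1| < δ then |(-9x + 10) − 1| = 9|x − 1| < 9·(ϵ/9) = ϵ.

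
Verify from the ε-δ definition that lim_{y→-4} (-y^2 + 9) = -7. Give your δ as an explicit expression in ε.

δ = min(2, ε/10)

Fix ε > 0. We want δ > 0 such that 0 < |y + 4| < δ implies |(-y^2 + 9) + 7| < ε.
(-y^2 + 9) + 7 = -y^2 + 16 = (y + 4)(-y + 4).
So |(-y^2 + 9) + 7| = |y + 4|·|-y + 4|.
Assume first that |y + 4| < 2, so |y| < 6. Then |-y + 4| ≤ 6 + 4 = 10.
Hence |(-y^2 + 9) + 7| ≤ 10|y + 4| < ε provided |y + 4| < ε/10.
Choosing δ = min(2, ε/10) ensures both conditions, hence |(-y^2 + 9) + 7| < ε.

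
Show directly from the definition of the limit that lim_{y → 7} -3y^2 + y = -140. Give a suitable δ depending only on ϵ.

δ = min(1, ϵ/44)

Suppose ϵ > 0. We want δ > 0 such that 0 < |y − 7| < δ implies |(-3y^2 + y) + 140| < ϵ.
(-3y^2 + y) + 140 = -3y^2 + y + 140 = (y − 7)(-3y - 20).
So |(-3y^2 + y) + 140| = |y − 7|·|-3y - 20|.
Require δ ≤ 1. Then |y − 7| < 1 gives |y| < 8, and by the triangle inequality |-3y - 20| ≤ 3·8 + 20 = 44.
Hence |(-3y^2 + y) + 140| ≤ 44|y − 7| < ϵ provided |y − 7| < ϵ/44.
Choosing δ = min(1, ϵ/44) ensures both conditions, hence |(-3y^2 + y) + 140| < ϵ.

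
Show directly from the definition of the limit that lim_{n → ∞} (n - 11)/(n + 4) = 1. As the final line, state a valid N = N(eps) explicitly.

Let eps > 0 be given. For n ≥ 1, |(n - 11)/(n + 4) − 1| = |-15|/((n + 4)) = 15/((n + 4)).
Since n + 4 ≥ n for n ≥ 1, this is ≤ 15/(n) = 15/n.
So |(n - 11)/(n + 4) − 1| < eps whenever n > 15/eps.
Take N = 15/eps. If n > N then |(n - 11)/(n + 4) − 1| ≤ 15/n < eps.

N = 15/eps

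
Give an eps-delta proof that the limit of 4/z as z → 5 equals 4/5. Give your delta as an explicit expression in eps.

Fix eps > 0. We seek delta > 0 such that 0 < |z − 5| < delta implies |4/z − (4/5)| < eps.
|4/z − (4/5)| = 4·|5 − z|/(5·|z|) = 4|z − 5|/(5|z|).
Require delta ≤ 5/2 so that |z| > 5 − 5/2 = 5/2, hence 5|z| > 25/2.
Then |4/z − (4/5)| < 4|z − 5|/(25/2), which is < eps when |z − 5| < (25/8)eps.
Take delta = min(5/2, (25/8)eps). Then 0 < |z − 5| < delta gives both |z − 5| < 5/2 and |z − 5| < (25/8)eps, so |4/z − (4/5)| < eps.

delta = min(5/2, (25/8)eps)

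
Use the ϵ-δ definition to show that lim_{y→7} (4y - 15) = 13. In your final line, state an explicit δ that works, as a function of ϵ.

δ = ϵ/4

Fix ϵ > 0. We need δ > 0 so that 0 < |y − 7| < δ implies |(4y - 15) − 13| < ϵ.
|(4y - 15) − 13| = |4y - 28| = 4|y − 7|.
So 4|y − 7| < ϵ exactly when |y − 7| < ϵ/4.
Choosing δ = ϵ/4 gives |(4y - 15) − 13| = 4|y − 7| < ϵ whenever |y − 7| < δ.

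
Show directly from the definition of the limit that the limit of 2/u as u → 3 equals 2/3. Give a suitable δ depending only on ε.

Suppose ε > 0. We seek δ > 0 such that 0 < |u − 3| < δ implies |2/u − (2/3)| < ε.
|2/u − (2/3)| = 2·|3 − u|/(3·|u|) = 2|u − 3|/(3|u|).
Restrict δ ≤ 3/2. Then |u − 3| < 3/2 gives |u| > 3/2, so 3|u| > 9/2.
Then |2/u − (2/3)| < 2|u − 3|/(9/2), which is < ε when |u − 3| < (9/4)ε.
Take δ = min(3/2, (9/4)ε). Then 0 < |u − 3| < δ gives both |u − 3| < 3/2 and |u − 3| < (9/4)ε, so |2/u − (2/3)| < ε.

δ = min(3/2, (9/4)ε)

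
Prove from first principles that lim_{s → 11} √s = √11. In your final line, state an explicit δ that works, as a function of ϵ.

δ = min(11, √11·ϵ)

Let ϵ > 0. We want δ > 0 such that 0 < |s − 11| < δ implies |√s − √11| < ϵ.
Rationalise: √s − √11 = (s − 11)/(√s + √11), so |√s − √11| = |s − 11|/(√s + √11).
Restrict δ ≤ 11 so that |s − 11| < 11 forces s > 0, and then √s + √11 > √11.
Hence |√s − √11| < |s − 11|/√11, which is < ϵ once |s − 11| < √11·ϵ.
Take δ = min(11, √11·ϵ). If 0 < |s − 11| < δ then s > 0 and |√s − √11| < |s − 11|/√11 < ϵ.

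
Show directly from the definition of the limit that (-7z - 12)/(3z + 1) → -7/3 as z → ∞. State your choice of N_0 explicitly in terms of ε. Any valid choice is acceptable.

N_0 = (29/9)/ε

Let ε > 0. We seek N_0 > 0 such that z > N_0 implies |(-7z - 12)/(3z + 1) + 7/3| < ε.
(-7z - 12)/(3z + 1) + 7/3 = (3(-7z - 12) − (-7)(3z + 1)) / (3(3z + 1)) = -29/(3(3z + 1)).
For z > 0 we have 3z + 1 > 3z, so |(-7z - 12)/(3z + 1) + 7/3| = 29/(3(3z + 1)) < 29/(3·3z) = (29/9)/z.
Thus |(-7z - 12)/(3z + 1) + 7/3| < ε whenever z > (29/9)/ε.
Take N_0 = (29/9)/ε. If z > N_0 then |(-7z - 12)/(3z + 1) + 7/3| < (29/9)/z < ε.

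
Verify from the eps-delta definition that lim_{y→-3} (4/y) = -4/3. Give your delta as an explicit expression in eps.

delta = min(3/2, (9/8)eps)

Let eps > 0. We seek delta > 0 such that 0 < |y + 3| < delta implies |4/y + 4/3| < eps.
|4/y + 4/3| = 4·|-3 − y|/(3·|y|) = 4|y + 3|/(3|y|).
Restrict delta ≤ 3/2. Then |y + 3| < 3/2 gives |y| > 3/2, so 3|y| > 9/2.
Then |4/y + 4/3| < 4|y + 3|/(9/2), which is < eps when |y + 3| < (9/8)eps.
Take delta = min(3/2, (9/8)eps). Then 0 < |y + 3| < delta gives both |y + 3| < 3/2 and |y + 3| < (9/8)eps, so |4/y + 4/3| < eps.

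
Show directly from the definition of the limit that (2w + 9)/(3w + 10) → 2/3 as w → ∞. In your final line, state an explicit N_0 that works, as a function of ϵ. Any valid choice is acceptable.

N_0 = (7/9)/ϵ

Let ϵ > 0. We seek N_0 > 0 such that w > N_0 implies |(2w + 9)/(3w + 10) − (2/3)| < ϵ.
(2w + 9)/(3w + 10) − (2/3) = (3(2w + 9) − 2(3w + 10)) / (3(3w + 10)) = 7/(3(3w + 10)).
For w > 0 we have 3w + 10 > 3w, so |(2w + 9)/(3w + 10) − (2/3)| = 7/(3(3w + 10)) < 7/(3·3w) = (7/9)/w.
Thus |(2w + 9)/(3w + 10) − (2/3)| < ϵ whenever w > (7/9)/ϵ.
Take N_0 = (7/9)/ϵ. If w > N_0 then |(2w + 9)/(3w + 10) − (2/3)| < (7/9)/w < ϵ.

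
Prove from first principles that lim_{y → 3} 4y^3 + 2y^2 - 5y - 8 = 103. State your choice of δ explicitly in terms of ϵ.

Suppose ϵ > 0. We want δ > 0 such that 0 < |y − 3| < δ implies |(4y^3 + 2y^2 - 5y - 8) − 103| < ϵ.
(4y^3 + 2y^2 - 5y - 8) − 103 = 4y^3 + 2y^2 - 5y - 111 = (y − 3)(4y^2 + 14y + 37).
So |(4y^3 + 2y^2 - 5y - 8) − 103| = |y − 3|·|4y^2 + 14y + 37|.
Assume first that |y − 3| < 1, so |y| < 4. Then |4y^2 + 14y + 37| ≤ 4·4^2 + 14·4 + 37 = 157.
Hence |(4y^3 + 2y^2 - 5y - 8) − 103| ≤ 157|y − 3| < ϵ provided |y − 3| < ϵ/157.
Choosing δ = min(1, ϵ/157) ensures both conditions, hence |(4y^3 + 2y^2 - 5y - 8) − 103| < ϵ.

δ = min(1, ϵ/157)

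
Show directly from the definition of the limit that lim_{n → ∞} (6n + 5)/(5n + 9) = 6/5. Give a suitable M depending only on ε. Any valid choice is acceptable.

M = (29/25)/ε

Fix ε > 0. For n ≥ 1, |(6n + 5)/(5n + 9) − (6/5)| = |-29|/(5(5n + 9)) = 29/(5(5n + 9)).
Since 5n + 9 ≥ 5n for n ≥ 1, this is ≤ 29/(5·5n) = (29/25)/n.
So |(6n + 5)/(5n + 9) − (6/5)| < ε whenever n > (29/25)/ε.
Take M = (29/25)/ε. If n > M then |(6n + 5)/(5n + 9) − (6/5)| ≤ (29/25)/n < ε.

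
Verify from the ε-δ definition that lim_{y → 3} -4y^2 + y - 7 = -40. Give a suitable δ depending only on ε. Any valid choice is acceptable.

Let ε > 0. We want δ > 0 such that 0 < |y − 3| < δ implies |(-4y^2 + y - 7) + 40| < ε.
(-4y^2 + y - 7) + 40 = -4y^2 + y + 33 = (y − 3)(-4y - 11).
So |(-4y^2 + y - 7) + 40| = |y − 3|·|-4y - 11|.
Require δ ≤ 1. Then |y − 3| < 1 gives |y| < 4, and by the triangle inequality |-4y - 11| ≤ 4·4 + 11 = 27.
Hence |(-4y^2 + y - 7) + 40| ≤ 27|y − 3| < ε provided |y − 3| < ε/27.
Choosing δ = min(1, ε/27) ensures both conditions, hence |(-4y^2 + y - 7) + 40| < ε.

δ = min(1, ε/27)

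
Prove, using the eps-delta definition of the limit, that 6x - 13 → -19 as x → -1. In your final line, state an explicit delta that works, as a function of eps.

delta = eps/6

Suppose eps > 0. We need delta > 0 so that 0 < |x + 1| < delta implies |(6x - 13) + 19| < eps.
|(6x - 13) + 19| = |6x + 6| = 6|x + 1|.
Thus it suffices that |x + 1| < eps/6.
Choosing delta = eps/6 gives |(6x - 13) + 19| = 6|x + 1| < eps whenever |x + 1| < delta.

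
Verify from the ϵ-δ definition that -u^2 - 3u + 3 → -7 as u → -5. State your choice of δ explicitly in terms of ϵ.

Let ϵ > 0. We want δ > 0 such that 0 < |u + 5| < δ implies |(-u^2 - 3u + 3) + 7| < ϵ.
(-u^2 - 3u + 3) + 7 = -u^2 - 3u + 10 = (u + 5)(-u + 2).
So |(-u^2 - 3u + 3) + 7| = |u + 5|·|-u + 2|.
Assume first that |u + 5| < 1, so |u| < 6. Then |-u + 2| ≤ 6 + 2 = 8.
Hence |(-u^2 - 3u + 3) + 7| ≤ 8|u + 5| < ϵ provided |u + 5| < ϵ/8.
Choosing δ = min(1, ϵ/8) ensures both conditions, hence |(-u^2 - 3u + 3) + 7| < ϵ.

δ = min(1, ϵ/8)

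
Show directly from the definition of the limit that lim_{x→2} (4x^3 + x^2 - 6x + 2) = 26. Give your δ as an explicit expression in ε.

δ = min(2, ε/112)

Suppose ε > 0. We want δ > 0 such that 0 < |x − 2| < δ implies |(4x^3 + x^2 - 6x + 2) − 26| < ε.
(4x^3 + x^2 - 6x + 2) − 26 = 4x^3 + x^2 - 6x - 24 = (x − 2)(4x^2 + 9x + 12).
So |(4x^3 + x^2 - 6x + 2) − 26| = |x − 2|·|4x^2 + 9x + 12|.
Require δ ≤ 2. Then |x − 2| < 2 gives |x| < 4, and by the triangle inequality |4x^2 + 9x + 12| ≤ 4·4^2 + 9·4 + 12 = 112.
Hence |(4x^3 + x^2 - 6x + 2) − 26| ≤ 112|x − 2| < ε provided |x − 2| < ε/112.
Choosing δ = min(2, ε/112) ensures both conditions, hence |(4x^3 + x^2 - 6x + 2) − 26| < ε.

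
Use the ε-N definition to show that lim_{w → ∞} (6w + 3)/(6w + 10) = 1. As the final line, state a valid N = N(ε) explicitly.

N = (7/6)/ε

Fix ε > 0. We seek N > 0 such that w > N implies |(6w + 3)/(6w + 10) − 1| < ε.
(6w + 3)/(6w + 10) − 1 = (6(6w + 3) − 6(6w + 10)) / (6(6w + 10)) = -42/(6(6w + 10)).
For w > 0 we have 6w + 10 > 6w, so |(6w + 3)/(6w + 10) − 1| = 42/(6(6w + 10)) < 42/(6·6w) = (7/6)/w.
Thus |(6w + 3)/(6w + 10) − 1| < ε whenever w > (7/6)/ε.
Take N = (7/6)/ε. If w > N then |(6w + 3)/(6w + 10) − 1| < (7/6)/w < ε.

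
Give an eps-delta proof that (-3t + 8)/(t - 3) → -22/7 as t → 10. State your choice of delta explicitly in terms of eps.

delta = min(7/2, (49/2)eps)

Let eps > 0. We want delta > 0 with 0 < |t − 10| < delta ⇒ |(-3t + 8)/(t - 3) + 22/7| < eps.
Combining over a common denominator, (-3t + 8)/(t - 3) + 22/7 = [(-3t + 8)·7 − (-22)·(t - 3)] / [7·(t - 3)] = 1(t − 10) / (7(t - 3)).
So |(-3t + 8)/(t - 3) + 22/7| = |t − 10| / (7·|t − 3|).
Restrict delta ≤ 7/2. Then |t − 10| < 7/2 gives |t − 3| = |(t − 10) + 7| ≥ 7 − 7/2 = 7/2.
Hence |(-3t + 8)/(t - 3) + 22/7| < |t − 10|/(7·(7/2)) = (2/49)|t − 10|, which is < eps once |t − 10| < (49/2)eps.
Take delta = min(7/2, (49/2)eps). Then 0 < |t − 10| < delta forces both bounds, so |(-3t + 8)/(t - 3) + 22/7| < eps.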